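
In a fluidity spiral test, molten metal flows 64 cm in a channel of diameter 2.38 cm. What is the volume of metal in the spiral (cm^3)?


Formula: V = pi * (d/2)^2 * L  (cylinder volume)
Radius = 2.38/2 = 1.19 cm
V = pi * 1.19^2 * 64 = 284.7238 cm^3


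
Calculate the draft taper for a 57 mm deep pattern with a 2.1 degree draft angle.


Formula: taper = depth * tan(draft_angle)
tan(2.1 deg) = 0.0366683
taper = 57 mm * 0.0366683 = 2.0901 mm


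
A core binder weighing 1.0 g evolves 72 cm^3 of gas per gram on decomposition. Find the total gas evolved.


Formula: V_gas = W_binder * gas_evolution_rate
V = 1.0 g * 72 cm^3/g = 72.0000 cm^3

Final answer: 72.0000 cm^3


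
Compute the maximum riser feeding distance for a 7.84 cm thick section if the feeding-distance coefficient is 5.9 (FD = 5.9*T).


Formula: FD = 5.9 * T  (riser feeding-distance rule)
FD = 5.9 * 7.84 cm = 46.2560 cm

Final answer: 46.2560 cm


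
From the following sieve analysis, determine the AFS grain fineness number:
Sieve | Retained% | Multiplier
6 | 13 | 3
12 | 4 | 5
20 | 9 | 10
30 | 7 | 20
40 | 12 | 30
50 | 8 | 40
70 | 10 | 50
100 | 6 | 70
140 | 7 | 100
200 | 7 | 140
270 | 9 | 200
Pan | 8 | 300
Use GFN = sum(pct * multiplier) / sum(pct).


Formula: GFN = sum(pct * multiplier) / sum(pct)
sum(pct * multiplier) = 7769
sum(pct) = 100
GFN = 7769 / 100 = 77.69

77.69


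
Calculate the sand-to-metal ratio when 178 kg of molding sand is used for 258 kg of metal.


Formula: Sand-to-Metal Ratio = W_sand / W_metal
Ratio = 178 kg / 258 kg = 0.6899

Final answer: 0.6899


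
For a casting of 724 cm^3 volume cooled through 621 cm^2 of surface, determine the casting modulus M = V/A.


Formula: Casting Modulus M = V / A
M = 724 cm^3 / 621 cm^2 = 1.1659 cm

1.1659 cm


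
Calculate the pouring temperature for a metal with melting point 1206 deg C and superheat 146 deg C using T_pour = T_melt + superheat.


Formula: T_pour = T_melt + Superheat
T_pour = 1206 + 146 = 1352 deg C

Answer: 1352 deg C


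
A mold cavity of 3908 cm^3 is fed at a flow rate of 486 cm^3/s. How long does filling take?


Formula: t_fill = V_mold / Q_flow
t = 3908 cm^3 / 486 cm^3/s = 8.0412 s

8.0412 s


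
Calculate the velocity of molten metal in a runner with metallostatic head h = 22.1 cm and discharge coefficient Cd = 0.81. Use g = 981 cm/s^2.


Formula: v = Cd * sqrt(2 * g * h)  (Torricelli with discharge coefficient)
2*g*h = 2 * 981 * 22.1 = 43360.2 cm^2/s^2
sqrt(43360.2) = 208.23112 cm/s
v = 0.81 * 208.23112 = 168.6672 cm/s

168.6672 cm/s


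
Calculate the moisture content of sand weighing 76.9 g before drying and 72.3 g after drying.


Formula: MC = (W_wet - W_dry) / W_wet * 100
Water mass = 76.9 - 72.3 = 4.6 g
MC = 4.6 / 76.9 * 100 = 5.9818%

Answer: 5.9818%


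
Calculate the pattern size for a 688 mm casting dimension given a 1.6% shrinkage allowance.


Formula: L_pattern = L_casting * (1 + shrinkage_rate/100)
Shrinkage factor = 1 + 1.6/100 = 1.016
L_pattern = 688 mm * 1.016 = 699.0080 mm

699.0080 mm


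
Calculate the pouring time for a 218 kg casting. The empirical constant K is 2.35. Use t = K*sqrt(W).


Formula: t = K * sqrt(W)
sqrt(W) = sqrt(218) = 14.76482
t = 2.35 * 14.76482 = 34.6973 s

34.6973 s


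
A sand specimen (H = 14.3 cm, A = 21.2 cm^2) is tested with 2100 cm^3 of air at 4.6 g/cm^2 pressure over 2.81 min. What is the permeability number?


Formula: Permeability Number P = (V * H) / (p * A * t)
Numerator: V * H = 2100 * 14.3 = 30030.0
Denominator: p * A * t = 4.6 * 21.2 * 2.81 = 274.0312
P = 30030.0 / 274.0312 = 109.5861


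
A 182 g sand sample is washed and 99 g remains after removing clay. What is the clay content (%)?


Formula: Clay% = (W_total - W_washed) / W_total * 100
Clay mass = 182 - 99 = 83 g
Clay% = 83 / 182 * 100 = 45.6044%

Final answer: 45.6044%


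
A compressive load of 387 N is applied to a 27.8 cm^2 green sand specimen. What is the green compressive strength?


Formula: Compressive Strength = Force / Area
Strength = 387 N / 27.8 cm^2 = 13.9209 N/cm^2

13.9209 N/cm^2


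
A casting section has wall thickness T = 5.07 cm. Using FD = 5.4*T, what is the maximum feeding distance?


Formula: FD = 5.4 * T  (riser feeding-distance rule)
FD = 5.4 * 5.07 cm = 27.3780 cm

27.3780 cm


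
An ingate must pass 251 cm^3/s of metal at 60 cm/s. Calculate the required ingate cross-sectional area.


Formula: A_ingate = Q / v  (continuity equation)
A = 251 cm^3/s / 60 cm/s = 4.1833 cm^2

4.1833 cm^2


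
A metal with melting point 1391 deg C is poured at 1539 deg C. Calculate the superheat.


Formula: Superheat = T_pour - T_melt
Superheat = 1539 - 1391 = 148 deg C

Answer: 148 deg C


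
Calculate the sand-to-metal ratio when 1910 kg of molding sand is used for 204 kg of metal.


Formula: Sand-to-Metal Ratio = W_sand / W_metal
Ratio = 1910 kg / 204 kg = 9.3627

Answer: 9.3627


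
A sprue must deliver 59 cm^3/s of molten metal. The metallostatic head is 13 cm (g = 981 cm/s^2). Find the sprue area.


Formula: v = sqrt(2*g*h), A = Q/v
Velocity: v = sqrt(2 * 981 * 13) = sqrt(25506) = 159.7060 cm/s
Sprue area: A = Q / v = 59 / 159.7060 = 0.3694 cm^2

Answer: 0.3694 cm^2


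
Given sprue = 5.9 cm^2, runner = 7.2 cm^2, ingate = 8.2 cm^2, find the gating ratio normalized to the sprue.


Sprue:Runner:Ingate = 1 : 7.2/5.9 : 8.2/5.9 = 1:1.22:1.39


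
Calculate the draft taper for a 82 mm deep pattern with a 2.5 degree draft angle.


Formula: taper = depth * tan(draft_angle)
tan(2.5 deg) = 0.0436609
taper = 82 mm * 0.0436609 = 3.5802 mm

3.5802 mm


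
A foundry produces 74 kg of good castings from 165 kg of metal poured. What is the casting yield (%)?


Formula: Casting Yield = (W_good / W_total) * 100
Yield = (74 kg / 165 kg) * 100 = 44.8485%


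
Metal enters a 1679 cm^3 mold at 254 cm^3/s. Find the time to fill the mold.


Formula: t_fill = V_mold / Q_flow
t = 1679 cm^3 / 254 cm^3/s = 6.6102 s

Final answer: 6.6102 s


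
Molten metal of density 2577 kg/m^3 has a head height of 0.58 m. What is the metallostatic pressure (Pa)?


Formula: P = rho * g * h
rho * g = 2577 * 9.81 = 25280.37 N/m^3
P = 25280.37 * 0.58 = 14662.6146 Pa

14662.6146 Pa


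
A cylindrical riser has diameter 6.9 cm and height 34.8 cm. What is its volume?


Formula: V = pi * (D/2)^2 * H  (cylinder volume)
Radius = D/2 = 6.9/2 = 3.45 cm
V = pi * 3.45^2 * 34.8 = 1301.2697 cm^3

1301.2697 cm^3


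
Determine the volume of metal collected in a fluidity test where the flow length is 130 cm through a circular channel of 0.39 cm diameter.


Formula: V = pi * (d/2)^2 * L  (cylinder volume)
Radius = 0.39/2 = 0.195 cm
V = pi * 0.195^2 * 130 = 15.5297 cm^3


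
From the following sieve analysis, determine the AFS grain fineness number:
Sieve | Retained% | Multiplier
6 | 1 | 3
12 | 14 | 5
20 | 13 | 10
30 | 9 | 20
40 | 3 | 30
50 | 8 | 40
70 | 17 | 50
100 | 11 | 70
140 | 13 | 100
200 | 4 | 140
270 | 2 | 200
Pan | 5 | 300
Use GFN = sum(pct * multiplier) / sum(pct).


Formula: GFN = sum(pct * multiplier) / sum(pct)
sum(pct * multiplier) = 6173
sum(pct) = 100
GFN = 6173 / 100 = 61.73

Final answer: 61.73


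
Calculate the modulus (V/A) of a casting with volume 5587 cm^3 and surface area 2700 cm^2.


Formula: Casting Modulus M = V / A
M = 5587 cm^3 / 2700 cm^2 = 2.0693 cm

Final answer: 2.0693 cm


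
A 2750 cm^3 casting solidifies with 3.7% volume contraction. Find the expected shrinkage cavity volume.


Formula: V_shrink = V_casting * shrinkage_pct / 100
V_shrink = 2750 cm^3 * 3.7 / 100 = 101.7500 cm^3

Answer: 101.7500 cm^3


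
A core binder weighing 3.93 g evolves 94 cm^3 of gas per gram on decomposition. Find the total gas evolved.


Formula: V_gas = W_binder * gas_evolution_rate
V = 3.93 g * 94 cm^3/g = 369.4200 cm^3

Final answer: 369.4200 cm^3


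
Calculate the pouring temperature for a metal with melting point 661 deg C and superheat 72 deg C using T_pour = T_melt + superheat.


Formula: T_pour = T_melt + Superheat
T_pour = 661 + 72 = 733 deg C

733 deg C


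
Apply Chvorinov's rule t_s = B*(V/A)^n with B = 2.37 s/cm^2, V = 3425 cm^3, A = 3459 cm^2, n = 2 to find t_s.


Formula: t_s = B * (V/A)^n  (Chvorinov's rule, n=2)
Modulus M = V/A = 3425/3459 = 0.990171 cm
M^2 = 0.990171^2 = 0.980439 cm^2
t_s = 2.37 * 0.980439 = 2.3236 s

2.3236 s


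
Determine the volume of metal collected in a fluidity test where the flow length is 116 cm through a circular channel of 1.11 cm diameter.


Formula: V = pi * (d/2)^2 * L  (cylinder volume)
Radius = 1.11/2 = 0.555 cm
V = pi * 0.555^2 * 116 = 112.2519 cm^3


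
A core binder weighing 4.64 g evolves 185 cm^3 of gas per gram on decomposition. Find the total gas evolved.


Formula: V_gas = W_binder * gas_evolution_rate
V = 4.64 g * 185 cm^3/g = 858.4000 cm^3


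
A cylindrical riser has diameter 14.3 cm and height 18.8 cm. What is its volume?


Formula: V = pi * (D/2)^2 * H  (cylinder volume)
Radius = D/2 = 14.3/2 = 7.15 cm
V = pi * 7.15^2 * 18.8 = 3019.3941 cm^3

Answer: 3019.3941 cm^3


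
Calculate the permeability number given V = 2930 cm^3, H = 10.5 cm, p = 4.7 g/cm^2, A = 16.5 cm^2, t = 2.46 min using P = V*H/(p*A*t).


Formula: Permeability Number P = (V * H) / (p * A * t)
Numerator: V * H = 2930 * 10.5 = 30765.0
Denominator: p * A * t = 4.7 * 16.5 * 2.46 = 190.773
P = 30765.0 / 190.773 = 161.2650

Answer: 161.2650


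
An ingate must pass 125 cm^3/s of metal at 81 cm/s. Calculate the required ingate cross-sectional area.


Formula: A_ingate = Q / v  (continuity equation)
A = 125 cm^3/s / 81 cm/s = 1.5432 cm^2


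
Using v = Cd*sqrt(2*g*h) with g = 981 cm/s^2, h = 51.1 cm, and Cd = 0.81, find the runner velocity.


Formula: v = Cd * sqrt(2 * g * h)  (Torricelli with discharge coefficient)
2*g*h = 2 * 981 * 51.1 = 100258.2 cm^2/s^2
sqrt(100258.2) = 316.63575 cm/s
v = 0.81 * 316.63575 = 256.4750 cm/s

256.4750 cm/s


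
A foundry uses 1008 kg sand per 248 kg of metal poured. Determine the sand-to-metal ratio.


Formula: Sand-to-Metal Ratio = W_sand / W_metal
Ratio = 1008 kg / 248 kg = 4.0645

Answer: 4.0645


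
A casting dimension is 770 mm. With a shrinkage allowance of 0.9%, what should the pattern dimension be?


Formula: L_pattern = L_casting * (1 + shrinkage_rate/100)
Shrinkage factor = 1 + 0.9/100 = 1.009
L_pattern = 770 mm * 1.009 = 776.9300 mm

776.9300 mm


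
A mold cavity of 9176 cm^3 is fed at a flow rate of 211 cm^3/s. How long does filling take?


Formula: t_fill = V_mold / Q_flow
t = 9176 cm^3 / 211 cm^3/s = 43.4882 s

Answer: 43.4882 s


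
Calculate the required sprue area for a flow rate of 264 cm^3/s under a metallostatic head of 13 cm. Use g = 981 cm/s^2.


Formula: v = sqrt(2*g*h), A = Q/v
Velocity: v = sqrt(2 * 981 * 13) = sqrt(25506) = 159.7060 cm/s
Sprue area: A = Q / v = 264 / 159.7060 = 1.6530 cm^2


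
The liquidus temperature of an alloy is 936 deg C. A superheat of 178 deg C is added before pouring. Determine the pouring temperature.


Formula: T_pour = T_melt + Superheat
T_pour = 936 + 178 = 1114 deg C


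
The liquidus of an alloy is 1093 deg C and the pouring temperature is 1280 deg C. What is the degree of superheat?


Formula: Superheat = T_pour - T_melt
Superheat = 1280 - 1093 = 187 deg C

Final answer: 187 deg C


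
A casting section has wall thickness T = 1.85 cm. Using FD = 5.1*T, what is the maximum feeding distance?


Formula: FD = 5.1 * T  (riser feeding-distance rule)
FD = 5.1 * 1.85 cm = 9.4350 cm


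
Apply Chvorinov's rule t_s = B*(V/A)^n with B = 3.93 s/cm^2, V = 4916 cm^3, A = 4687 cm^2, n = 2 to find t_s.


Formula: t_s = B * (V/A)^n  (Chvorinov's rule, n=2)
Modulus M = V/A = 4916/4687 = 1.048859 cm
M^2 = 1.048859^2 = 1.100105 cm^2
t_s = 3.93 * 1.100105 = 4.3234 s

4.3234 s


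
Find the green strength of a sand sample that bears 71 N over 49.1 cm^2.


Formula: Compressive Strength = Force / Area
Strength = 71 N / 49.1 cm^2 = 1.4460 N/cm^2


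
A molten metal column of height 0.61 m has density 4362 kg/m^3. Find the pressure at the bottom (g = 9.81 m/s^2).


Formula: P = rho * g * h
rho * g = 4362 * 9.81 = 42791.22 N/m^3
P = 42791.22 * 0.61 = 26102.6442 Pa

Final answer: 26102.6442 Pa


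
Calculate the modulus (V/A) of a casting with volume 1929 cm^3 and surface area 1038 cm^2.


Formula: Casting Modulus M = V / A
M = 1929 cm^3 / 1038 cm^2 = 1.8584 cm

1.8584 cm


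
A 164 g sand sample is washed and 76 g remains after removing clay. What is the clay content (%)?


Formula: Clay% = (W_total - W_washed) / W_total * 100
Clay mass = 164 - 76 = 88 g
Clay% = 88 / 164 * 100 = 53.6585%


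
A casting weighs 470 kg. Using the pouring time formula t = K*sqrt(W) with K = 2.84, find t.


Formula: t = K * sqrt(W)
sqrt(W) = sqrt(470) = 21.67948
t = 2.84 * 21.67948 = 61.5697 s

Final answer: 61.5697 s


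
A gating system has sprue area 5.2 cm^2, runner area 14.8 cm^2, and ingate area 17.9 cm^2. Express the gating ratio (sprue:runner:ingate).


Sprue:Runner:Ingate = 1 : 14.8/5.2 : 17.9/5.2 = 1:2.85:3.44

Answer: 1:2.85:3.44


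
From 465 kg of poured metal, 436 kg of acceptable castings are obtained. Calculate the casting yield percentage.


Formula: Casting Yield = (W_good / W_total) * 100
Yield = (436 kg / 465 kg) * 100 = 93.7634%


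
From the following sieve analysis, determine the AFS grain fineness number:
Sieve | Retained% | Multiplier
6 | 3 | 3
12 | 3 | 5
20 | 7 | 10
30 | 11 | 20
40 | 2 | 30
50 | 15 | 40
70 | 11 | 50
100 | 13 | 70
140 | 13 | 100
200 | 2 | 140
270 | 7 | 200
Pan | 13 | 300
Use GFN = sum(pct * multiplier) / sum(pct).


Formula: GFN = sum(pct * multiplier) / sum(pct)
sum(pct * multiplier) = 9314
sum(pct) = 100
GFN = 9314 / 100 = 93.14


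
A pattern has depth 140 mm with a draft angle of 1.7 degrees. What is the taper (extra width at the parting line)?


Formula: taper = depth * tan(draft_angle)
tan(1.7 deg) = 0.0296793
taper = 140 mm * 0.0296793 = 4.1551 mm

Final answer: 4.1551 mm


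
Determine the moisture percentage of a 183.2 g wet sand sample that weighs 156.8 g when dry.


Formula: MC = (W_wet - W_dry) / W_wet * 100
Water mass = 183.2 - 156.8 = 26.4 g
MC = 26.4 / 183.2 * 100 = 14.4105%

Answer: 14.4105%


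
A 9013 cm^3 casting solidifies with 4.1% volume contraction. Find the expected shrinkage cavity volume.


Formula: V_shrink = V_casting * shrinkage_pct / 100
V_shrink = 9013 cm^3 * 4.1 / 100 = 369.5330 cm^3


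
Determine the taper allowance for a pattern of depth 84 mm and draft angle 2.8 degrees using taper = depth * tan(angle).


Formula: taper = depth * tan(draft_angle)
tan(2.8 deg) = 0.0489082
taper = 84 mm * 0.0489082 = 4.1083 mm

Final answer: 4.1083 mm


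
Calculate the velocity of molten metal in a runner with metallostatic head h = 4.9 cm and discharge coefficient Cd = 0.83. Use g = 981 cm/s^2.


Formula: v = Cd * sqrt(2 * g * h)  (Torricelli with discharge coefficient)
2*g*h = 2 * 981 * 4.9 = 9613.8 cm^2/s^2
sqrt(9613.8) = 98.04999 cm/s
v = 0.83 * 98.04999 = 81.3815 cm/s

Answer: 81.3815 cm/s


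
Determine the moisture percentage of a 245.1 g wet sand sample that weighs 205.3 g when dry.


Formula: MC = (W_wet - W_dry) / W_wet * 100
Water mass = 245.1 - 205.3 = 39.8 g
MC = 39.8 / 245.1 * 100 = 16.2383%


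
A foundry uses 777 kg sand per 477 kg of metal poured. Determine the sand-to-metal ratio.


Formula: Sand-to-Metal Ratio = W_sand / W_metal
Ratio = 777 kg / 477 kg = 1.6289

Final answer: 1.6289


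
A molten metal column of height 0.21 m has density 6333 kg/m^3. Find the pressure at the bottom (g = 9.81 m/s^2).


Formula: P = rho * g * h
rho * g = 6333 * 9.81 = 62126.73 N/m^3
P = 62126.73 * 0.21 = 13046.6133 Pa


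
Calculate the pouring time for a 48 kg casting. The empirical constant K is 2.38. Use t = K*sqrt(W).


Formula: t = K * sqrt(W)
sqrt(W) = sqrt(48) = 6.92820
t = 2.38 * 6.92820 = 16.4891 s

16.4891 s


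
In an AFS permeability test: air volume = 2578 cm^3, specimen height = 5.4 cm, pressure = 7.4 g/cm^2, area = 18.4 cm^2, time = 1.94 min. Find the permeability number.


Formula: Permeability Number P = (V * H) / (p * A * t)
Numerator: V * H = 2578 * 5.4 = 13921.2
Denominator: p * A * t = 7.4 * 18.4 * 1.94 = 264.1504
P = 13921.2 / 264.1504 = 52.7018


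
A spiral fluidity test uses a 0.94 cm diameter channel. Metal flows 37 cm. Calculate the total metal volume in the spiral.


Formula: V = pi * (d/2)^2 * L  (cylinder volume)
Radius = 0.94/2 = 0.47 cm
V = pi * 0.47^2 * 37 = 25.6772 cm^3

Answer: 25.6772 cm^3


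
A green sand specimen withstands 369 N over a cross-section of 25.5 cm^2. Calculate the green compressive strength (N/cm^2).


Formula: Compressive Strength = Force / Area
Strength = 369 N / 25.5 cm^2 = 14.4706 N/cm^2

14.4706 N/cm^2


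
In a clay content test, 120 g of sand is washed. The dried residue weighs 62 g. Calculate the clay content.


Formula: Clay% = (W_total - W_washed) / W_total * 100
Clay mass = 120 - 62 = 58 g
Clay% = 58 / 120 * 100 = 48.3333%

48.3333%


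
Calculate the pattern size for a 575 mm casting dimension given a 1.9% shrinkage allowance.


Formula: L_pattern = L_casting * (1 + shrinkage_rate/100)
Shrinkage factor = 1 + 1.9/100 = 1.019
L_pattern = 575 mm * 1.019 = 585.9250 mm

Answer: 585.9250 mm


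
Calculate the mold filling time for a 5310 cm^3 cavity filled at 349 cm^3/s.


Formula: t_fill = V_mold / Q_flow
t = 5310 cm^3 / 349 cm^3/s = 15.2149 s

15.2149 s


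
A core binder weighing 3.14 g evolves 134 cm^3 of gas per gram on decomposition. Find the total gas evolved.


Formula: V_gas = W_binder * gas_evolution_rate
V = 3.14 g * 134 cm^3/g = 420.7600 cm^3

Final answer: 420.7600 cm^3


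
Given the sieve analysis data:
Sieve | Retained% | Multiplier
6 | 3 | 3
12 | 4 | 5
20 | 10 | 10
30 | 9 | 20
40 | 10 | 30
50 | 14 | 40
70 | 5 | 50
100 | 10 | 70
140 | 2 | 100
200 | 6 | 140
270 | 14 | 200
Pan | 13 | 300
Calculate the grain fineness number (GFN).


Formula: GFN = sum(pct * multiplier) / sum(pct)
sum(pct * multiplier) = 9859
sum(pct) = 100
GFN = 9859 / 100 = 98.59


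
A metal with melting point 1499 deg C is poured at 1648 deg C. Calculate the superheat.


Formula: Superheat = T_pour - T_melt
Superheat = 1648 - 1499 = 149 deg C


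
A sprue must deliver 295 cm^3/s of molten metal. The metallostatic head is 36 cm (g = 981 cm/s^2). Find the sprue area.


Formula: v = sqrt(2*g*h), A = Q/v
Velocity: v = sqrt(2 * 981 * 36) = sqrt(70632) = 265.7668 cm/s
Sprue area: A = Q / v = 295 / 265.7668 = 1.1100 cm^2

1.1100 cm^2


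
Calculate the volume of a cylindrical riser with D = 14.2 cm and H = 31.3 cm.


Formula: V = pi * (D/2)^2 * H  (cylinder volume)
Radius = D/2 = 14.2/2 = 7.1 cm
V = pi * 7.1^2 * 31.3 = 4956.9086 cm^3

4956.9086 cm^3


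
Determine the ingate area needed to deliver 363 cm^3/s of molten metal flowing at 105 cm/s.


Formula: A_ingate = Q / v  (continuity equation)
A = 363 cm^3/s / 105 cm/s = 3.4571 cm^2

3.4571 cm^2


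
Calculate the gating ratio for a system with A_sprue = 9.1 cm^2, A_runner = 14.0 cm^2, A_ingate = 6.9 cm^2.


Sprue:Runner:Ingate = 1 : 14.0/9.1 : 6.9/9.1 = 1:1.54:0.76

Final answer: 1:1.54:0.76


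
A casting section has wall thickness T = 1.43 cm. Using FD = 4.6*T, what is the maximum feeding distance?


Formula: FD = 4.6 * T  (riser feeding-distance rule)
FD = 4.6 * 1.43 cm = 6.5780 cm

Final answer: 6.5780 cm


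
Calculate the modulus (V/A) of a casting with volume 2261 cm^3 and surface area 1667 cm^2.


Formula: Casting Modulus M = V / A
M = 2261 cm^3 / 1667 cm^2 = 1.3563 cm


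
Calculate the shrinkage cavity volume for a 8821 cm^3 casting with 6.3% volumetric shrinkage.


Formula: V_shrink = V_casting * shrinkage_pct / 100
V_shrink = 8821 cm^3 * 6.3 / 100 = 555.7230 cm^3


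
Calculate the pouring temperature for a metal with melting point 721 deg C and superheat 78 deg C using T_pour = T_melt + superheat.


Formula: T_pour = T_melt + Superheat
T_pour = 721 + 78 = 799 deg C

799 deg C


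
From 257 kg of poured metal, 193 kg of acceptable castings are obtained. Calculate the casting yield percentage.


Formula: Casting Yield = (W_good / W_total) * 100
Yield = (193 kg / 257 kg) * 100 = 75.0973%


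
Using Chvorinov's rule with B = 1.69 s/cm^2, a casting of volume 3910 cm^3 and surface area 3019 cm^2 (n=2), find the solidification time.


Formula: t_s = B * (V/A)^n  (Chvorinov's rule, n=2)
Modulus M = V/A = 3910/3019 = 1.295131 cm
M^2 = 1.295131^2 = 1.677364 cm^2
t_s = 1.69 * 1.677364 = 2.8347 s

Answer: 2.8347 s


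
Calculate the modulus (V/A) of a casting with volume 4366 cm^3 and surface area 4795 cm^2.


Formula: Casting Modulus M = V / A
M = 4366 cm^3 / 4795 cm^2 = 0.9105 cm

Final answer: 0.9105 cm


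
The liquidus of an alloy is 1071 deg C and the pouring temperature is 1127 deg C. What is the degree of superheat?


Formula: Superheat = T_pour - T_melt
Superheat = 1127 - 1071 = 56 deg C

Answer: 56 deg C


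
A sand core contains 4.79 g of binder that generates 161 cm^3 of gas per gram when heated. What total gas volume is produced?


Formula: V_gas = W_binder * gas_evolution_rate
V = 4.79 g * 161 cm^3/g = 771.1900 cm^3


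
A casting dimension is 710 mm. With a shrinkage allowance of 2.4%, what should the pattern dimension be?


Formula: L_pattern = L_casting * (1 + shrinkage_rate/100)
Shrinkage factor = 1 + 2.4/100 = 1.024
L_pattern = 710 mm * 1.024 = 727.0400 mm

Answer: 727.0400 mm


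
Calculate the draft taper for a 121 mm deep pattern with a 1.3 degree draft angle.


Formula: taper = depth * tan(draft_angle)
tan(1.3 deg) = 0.0226932
taper = 121 mm * 0.0226932 = 2.7459 mm

Answer: 2.7459 mm


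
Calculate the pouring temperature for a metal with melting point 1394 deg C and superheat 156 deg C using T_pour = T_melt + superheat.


Formula: T_pour = T_melt + Superheat
T_pour = 1394 + 156 = 1550 deg C


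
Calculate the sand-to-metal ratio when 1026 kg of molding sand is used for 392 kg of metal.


Formula: Sand-to-Metal Ratio = W_sand / W_metal
Ratio = 1026 kg / 392 kg = 2.6173

2.6173


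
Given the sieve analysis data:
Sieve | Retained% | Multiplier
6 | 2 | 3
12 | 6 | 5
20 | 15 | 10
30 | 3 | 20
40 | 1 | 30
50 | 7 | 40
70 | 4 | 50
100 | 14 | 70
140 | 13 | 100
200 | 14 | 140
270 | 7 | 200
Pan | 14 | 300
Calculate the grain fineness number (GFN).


Formula: GFN = sum(pct * multiplier) / sum(pct)
sum(pct * multiplier) = 10596
sum(pct) = 100
GFN = 10596 / 100 = 105.96

Final answer: 105.96


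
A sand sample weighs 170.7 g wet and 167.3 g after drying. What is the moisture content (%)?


Formula: MC = (W_wet - W_dry) / W_wet * 100
Water mass = 170.7 - 167.3 = 3.4 g
MC = 3.4 / 170.7 * 100 = 1.9918%


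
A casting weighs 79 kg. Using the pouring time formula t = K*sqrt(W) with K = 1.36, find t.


Formula: t = K * sqrt(W)
sqrt(W) = sqrt(79) = 8.88819
t = 1.36 * 8.88819 = 12.0879 s

Final answer: 12.0879 s


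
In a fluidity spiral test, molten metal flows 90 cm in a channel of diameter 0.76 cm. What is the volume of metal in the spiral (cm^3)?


Formula: V = pi * (d/2)^2 * L  (cylinder volume)
Radius = 0.76/2 = 0.38 cm
V = pi * 0.38^2 * 90 = 40.8281 cm^3

Answer: 40.8281 cm^3


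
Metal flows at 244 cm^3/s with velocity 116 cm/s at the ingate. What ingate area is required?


Formula: A_ingate = Q / v  (continuity equation)
A = 244 cm^3/s / 116 cm/s = 2.1034 cm^2

Final answer: 2.1034 cm^2


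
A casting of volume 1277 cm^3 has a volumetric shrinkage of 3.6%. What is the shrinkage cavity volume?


Formula: V_shrink = V_casting * shrinkage_pct / 100
V_shrink = 1277 cm^3 * 3.6 / 100 = 45.9720 cm^3


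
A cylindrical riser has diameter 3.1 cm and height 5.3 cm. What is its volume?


Formula: V = pi * (D/2)^2 * H  (cylinder volume)
Radius = D/2 = 3.1/2 = 1.55 cm
V = pi * 1.55^2 * 5.3 = 40.0027 cm^3

Answer: 40.0027 cm^3


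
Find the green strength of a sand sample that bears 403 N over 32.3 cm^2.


Formula: Compressive Strength = Force / Area
Strength = 403 N / 32.3 cm^2 = 12.4768 N/cm^2

12.4768 N/cm^2


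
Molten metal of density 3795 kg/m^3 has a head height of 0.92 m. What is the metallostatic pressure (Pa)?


Formula: P = rho * g * h
rho * g = 3795 * 9.81 = 37228.95 N/m^3
P = 37228.95 * 0.92 = 34250.6340 Pa

34250.6340 Pa


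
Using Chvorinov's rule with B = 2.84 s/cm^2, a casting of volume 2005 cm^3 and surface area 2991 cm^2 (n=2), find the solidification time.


Formula: t_s = B * (V/A)^n  (Chvorinov's rule, n=2)
Modulus M = V/A = 2005/2991 = 0.670344 cm
M^2 = 0.670344^2 = 0.449361 cm^2
t_s = 2.84 * 0.449361 = 1.2762 s

1.2762 s


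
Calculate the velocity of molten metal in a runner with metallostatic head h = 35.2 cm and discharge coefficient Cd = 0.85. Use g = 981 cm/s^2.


Formula: v = Cd * sqrt(2 * g * h)  (Torricelli with discharge coefficient)
2*g*h = 2 * 981 * 35.2 = 69062.4 cm^2/s^2
sqrt(69062.4) = 262.79726 cm/s
v = 0.85 * 262.79726 = 223.3777 cm/s

Final answer: 223.3777 cm/s


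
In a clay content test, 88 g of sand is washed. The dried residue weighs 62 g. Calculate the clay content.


Formula: Clay% = (W_total - W_washed) / W_total * 100
Clay mass = 88 - 62 = 26 g
Clay% = 26 / 88 * 100 = 29.5455%

29.5455%


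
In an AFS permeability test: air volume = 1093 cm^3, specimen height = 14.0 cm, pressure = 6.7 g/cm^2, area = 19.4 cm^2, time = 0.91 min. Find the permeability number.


Formula: Permeability Number P = (V * H) / (p * A * t)
Numerator: V * H = 1093 * 14.0 = 15302.0
Denominator: p * A * t = 6.7 * 19.4 * 0.91 = 118.2818
P = 15302.0 / 118.2818 = 129.3690

Final answer: 129.3690


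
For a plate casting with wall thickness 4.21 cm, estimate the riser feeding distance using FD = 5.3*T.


Formula: FD = 5.3 * T  (riser feeding-distance rule)
FD = 5.3 * 4.21 cm = 22.3130 cm

Answer: 22.3130 cm


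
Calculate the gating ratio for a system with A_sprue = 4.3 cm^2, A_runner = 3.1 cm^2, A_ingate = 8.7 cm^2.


Sprue:Runner:Ingate = 1 : 3.1/4.3 : 8.7/4.3 = 1:0.72:2.02

1:0.72:2.02


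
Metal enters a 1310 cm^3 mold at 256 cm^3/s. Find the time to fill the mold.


Formula: t_fill = V_mold / Q_flow
t = 1310 cm^3 / 256 cm^3/s = 5.1172 s


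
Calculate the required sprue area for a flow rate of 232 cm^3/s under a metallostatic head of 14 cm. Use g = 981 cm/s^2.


Formula: v = sqrt(2*g*h), A = Q/v
Velocity: v = sqrt(2 * 981 * 14) = sqrt(27468) = 165.7347 cm/s
Sprue area: A = Q / v = 232 / 165.7347 = 1.3998 cm^2

Answer: 1.3998 cm^2


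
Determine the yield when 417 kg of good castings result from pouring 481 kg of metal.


Formula: Casting Yield = (W_good / W_total) * 100
Yield = (417 kg / 481 kg) * 100 = 86.6944%


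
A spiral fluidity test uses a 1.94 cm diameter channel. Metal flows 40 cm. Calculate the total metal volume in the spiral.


Formula: V = pi * (d/2)^2 * L  (cylinder volume)
Radius = 1.94/2 = 0.97 cm
V = pi * 0.97^2 * 40 = 118.2370 cm^3

Answer: 118.2370 cm^3


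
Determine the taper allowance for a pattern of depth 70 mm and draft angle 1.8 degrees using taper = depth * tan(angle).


Formula: taper = depth * tan(draft_angle)
tan(1.8 deg) = 0.0314263
taper = 70 mm * 0.0314263 = 2.1998 mm

Answer: 2.1998 mm


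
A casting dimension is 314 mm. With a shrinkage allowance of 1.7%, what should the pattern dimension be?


Formula: L_pattern = L_casting * (1 + shrinkage_rate/100)
Shrinkage factor = 1 + 1.7/100 = 1.017
L_pattern = 314 mm * 1.017 = 319.3380 mm

Answer: 319.3380 mm


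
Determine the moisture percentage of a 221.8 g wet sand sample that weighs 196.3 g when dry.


Formula: MC = (W_wet - W_dry) / W_wet * 100
Water mass = 221.8 - 196.3 = 25.5 g
MC = 25.5 / 221.8 * 100 = 11.4968%


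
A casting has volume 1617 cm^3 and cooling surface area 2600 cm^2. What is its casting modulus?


Formula: Casting Modulus M = V / A
M = 1617 cm^3 / 2600 cm^2 = 0.6219 cm

Answer: 0.6219 cm


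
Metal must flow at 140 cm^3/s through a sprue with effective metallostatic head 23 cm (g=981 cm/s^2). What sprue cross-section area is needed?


Formula: v = sqrt(2*g*h), A = Q/v
Velocity: v = sqrt(2 * 981 * 23) = sqrt(45126) = 212.4288 cm/s
Sprue area: A = Q / v = 140 / 212.4288 = 0.6590 cm^2

0.6590 cm^2


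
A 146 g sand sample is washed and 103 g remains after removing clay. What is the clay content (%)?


Formula: Clay% = (W_total - W_washed) / W_total * 100
Clay mass = 146 - 103 = 43 g
Clay% = 43 / 146 * 100 = 29.4521%

Answer: 29.4521%


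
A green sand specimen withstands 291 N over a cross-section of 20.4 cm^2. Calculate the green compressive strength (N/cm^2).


Formula: Compressive Strength = Force / Area
Strength = 291 N / 20.4 cm^2 = 14.2647 N/cm^2


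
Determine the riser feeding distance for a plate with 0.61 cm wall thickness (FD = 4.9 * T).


Formula: FD = 4.9 * T  (riser feeding-distance rule)
FD = 4.9 * 0.61 cm = 2.9890 cm


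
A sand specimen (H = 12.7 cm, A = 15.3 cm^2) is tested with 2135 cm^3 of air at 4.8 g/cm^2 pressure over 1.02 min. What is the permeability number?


Formula: Permeability Number P = (V * H) / (p * A * t)
Numerator: V * H = 2135 * 12.7 = 27114.5
Denominator: p * A * t = 4.8 * 15.3 * 1.02 = 74.9088
P = 27114.5 / 74.9088 = 361.9668

Final answer: 361.9668


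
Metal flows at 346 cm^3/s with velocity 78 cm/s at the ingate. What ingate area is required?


Formula: A_ingate = Q / v  (continuity equation)
A = 346 cm^3/s / 78 cm/s = 4.4359 cm^2

4.4359 cm^2


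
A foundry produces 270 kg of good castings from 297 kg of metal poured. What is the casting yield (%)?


Formula: Casting Yield = (W_good / W_total) * 100
Yield = (270 kg / 297 kg) * 100 = 90.9091%

Answer: 90.9091%


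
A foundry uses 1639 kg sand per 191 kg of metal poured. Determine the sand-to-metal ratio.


Formula: Sand-to-Metal Ratio = W_sand / W_metal
Ratio = 1639 kg / 191 kg = 8.5812

8.5812


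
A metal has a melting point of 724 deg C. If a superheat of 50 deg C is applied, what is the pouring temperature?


Formula: T_pour = T_melt + Superheat
T_pour = 724 + 50 = 774 deg C

774 deg C


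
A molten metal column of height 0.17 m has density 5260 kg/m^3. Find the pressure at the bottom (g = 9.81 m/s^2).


Formula: P = rho * g * h
rho * g = 5260 * 9.81 = 51600.6 N/m^3
P = 51600.6 * 0.17 = 8772.1020 Pa

Final answer: 8772.1020 Pa


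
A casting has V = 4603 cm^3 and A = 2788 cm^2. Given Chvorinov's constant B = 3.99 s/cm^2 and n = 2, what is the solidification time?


Formula: t_s = B * (V/A)^n  (Chvorinov's rule, n=2)
Modulus M = V/A = 4603/2788 = 1.651004 cm
M^2 = 1.651004^2 = 2.725814 cm^2
t_s = 3.99 * 2.725814 = 10.8760 s


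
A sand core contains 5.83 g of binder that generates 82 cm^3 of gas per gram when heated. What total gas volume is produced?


Formula: V_gas = W_binder * gas_evolution_rate
V = 5.83 g * 82 cm^3/g = 478.0600 cm^3

478.0600 cm^3


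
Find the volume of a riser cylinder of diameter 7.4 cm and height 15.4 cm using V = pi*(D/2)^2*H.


Formula: V = pi * (D/2)^2 * H  (cylinder volume)
Radius = D/2 = 7.4/2 = 3.7 cm
V = pi * 3.7^2 * 15.4 = 662.3294 cm^3

Answer: 662.3294 cm^3


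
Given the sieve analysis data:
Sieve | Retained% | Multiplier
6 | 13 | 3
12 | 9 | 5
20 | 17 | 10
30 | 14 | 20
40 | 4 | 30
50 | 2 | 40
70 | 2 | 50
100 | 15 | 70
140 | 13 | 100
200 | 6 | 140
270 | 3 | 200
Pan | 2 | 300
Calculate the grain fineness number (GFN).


Formula: GFN = sum(pct * multiplier) / sum(pct)
sum(pct * multiplier) = 5224
sum(pct) = 100
GFN = 5224 / 100 = 52.24

52.24


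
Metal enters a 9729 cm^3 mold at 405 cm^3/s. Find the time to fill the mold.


Formula: t_fill = V_mold / Q_flow
t = 9729 cm^3 / 405 cm^3/s = 24.0222 s

Answer: 24.0222 s


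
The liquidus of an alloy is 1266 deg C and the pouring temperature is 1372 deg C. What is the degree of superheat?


Formula: Superheat = T_pour - T_melt
Superheat = 1372 - 1266 = 106 deg C

106 deg C


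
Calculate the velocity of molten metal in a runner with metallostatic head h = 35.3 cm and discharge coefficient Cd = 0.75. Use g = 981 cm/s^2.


Formula: v = Cd * sqrt(2 * g * h)  (Torricelli with discharge coefficient)
2*g*h = 2 * 981 * 35.3 = 69258.6 cm^2/s^2
sqrt(69258.6) = 263.17029 cm/s
v = 0.75 * 263.17029 = 197.3777 cm/s

Answer: 197.3777 cm/s


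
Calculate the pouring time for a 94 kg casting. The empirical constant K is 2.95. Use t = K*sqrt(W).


Formula: t = K * sqrt(W)
sqrt(W) = sqrt(94) = 9.69536
t = 2.95 * 9.69536 = 28.6013 s


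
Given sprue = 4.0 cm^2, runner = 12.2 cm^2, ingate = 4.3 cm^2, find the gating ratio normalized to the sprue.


Sprue:Runner:Ingate = 1 : 12.2/4.0 : 4.3/4.0 = 1:3.05:1.08

Answer: 1:3.05:1.08


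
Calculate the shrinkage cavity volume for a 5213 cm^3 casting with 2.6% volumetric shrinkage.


Formula: V_shrink = V_casting * shrinkage_pct / 100
V_shrink = 5213 cm^3 * 2.6 / 100 = 135.5380 cm^3

Answer: 135.5380 cm^3


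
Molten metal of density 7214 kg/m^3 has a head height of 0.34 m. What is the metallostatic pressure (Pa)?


Formula: P = rho * g * h
rho * g = 7214 * 9.81 = 70769.34 N/m^3
P = 70769.34 * 0.34 = 24061.5756 Pa


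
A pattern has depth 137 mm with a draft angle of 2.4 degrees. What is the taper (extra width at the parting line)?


Formula: taper = depth * tan(draft_angle)
tan(2.4 deg) = 0.0419124
taper = 137 mm * 0.0419124 = 5.7420 mm

5.7420 mm


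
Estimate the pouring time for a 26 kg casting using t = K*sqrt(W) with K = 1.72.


Formula: t = K * sqrt(W)
sqrt(W) = sqrt(26) = 5.09902
t = 1.72 * 5.09902 = 8.7703 s

Final answer: 8.7703 s


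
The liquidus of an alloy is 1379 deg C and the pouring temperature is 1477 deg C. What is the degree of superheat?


Formula: Superheat = T_pour - T_melt
Superheat = 1477 - 1379 = 98 deg C

Final answer: 98 deg C


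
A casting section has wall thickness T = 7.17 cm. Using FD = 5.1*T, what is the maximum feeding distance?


Formula: FD = 5.1 * T  (riser feeding-distance rule)
FD = 5.1 * 7.17 cm = 36.5670 cm


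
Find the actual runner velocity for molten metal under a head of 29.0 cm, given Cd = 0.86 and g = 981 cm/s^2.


Formula: v = Cd * sqrt(2 * g * h)  (Torricelli with discharge coefficient)
2*g*h = 2 * 981 * 29.0 = 56898.0 cm^2/s^2
sqrt(56898.0) = 238.53302 cm/s
v = 0.86 * 238.53302 = 205.1384 cm/s

Final answer: 205.1384 cm/s


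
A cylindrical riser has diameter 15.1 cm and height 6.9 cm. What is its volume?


Formula: V = pi * (D/2)^2 * H  (cylinder volume)
Radius = D/2 = 15.1/2 = 7.55 cm
V = pi * 7.55^2 * 6.9 = 1235.6426 cm^3

1235.6426 cm^3


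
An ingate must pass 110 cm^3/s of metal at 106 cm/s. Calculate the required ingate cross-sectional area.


Formula: A_ingate = Q / v  (continuity equation)
A = 110 cm^3/s / 106 cm/s = 1.0377 cm^2

1.0377 cm^2


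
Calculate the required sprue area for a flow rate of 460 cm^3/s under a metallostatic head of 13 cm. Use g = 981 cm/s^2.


Formula: v = sqrt(2*g*h), A = Q/v
Velocity: v = sqrt(2 * 981 * 13) = sqrt(25506) = 159.7060 cm/s
Sprue area: A = Q / v = 460 / 159.7060 = 2.8803 cm^2


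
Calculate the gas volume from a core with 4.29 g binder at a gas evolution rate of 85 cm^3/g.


Formula: V_gas = W_binder * gas_evolution_rate
V = 4.29 g * 85 cm^3/g = 364.6500 cm^3


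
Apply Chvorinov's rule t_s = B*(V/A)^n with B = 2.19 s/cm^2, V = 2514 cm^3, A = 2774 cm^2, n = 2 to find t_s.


Formula: t_s = B * (V/A)^n  (Chvorinov's rule, n=2)
Modulus M = V/A = 2514/2774 = 0.906273 cm
M^2 = 0.906273^2 = 0.821331 cm^2
t_s = 2.19 * 0.821331 = 1.7987 s

Final answer: 1.7987 s


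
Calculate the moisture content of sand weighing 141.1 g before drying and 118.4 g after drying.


Formula: MC = (W_wet - W_dry) / W_wet * 100
Water mass = 141.1 - 118.4 = 22.7 g
MC = 22.7 / 141.1 * 100 = 16.0879%

Answer: 16.0879%


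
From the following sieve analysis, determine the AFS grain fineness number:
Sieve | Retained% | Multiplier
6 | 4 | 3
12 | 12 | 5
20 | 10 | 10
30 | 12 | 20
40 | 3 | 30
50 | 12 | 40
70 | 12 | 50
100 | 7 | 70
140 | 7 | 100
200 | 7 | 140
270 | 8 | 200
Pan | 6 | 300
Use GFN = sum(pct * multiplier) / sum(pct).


Formula: GFN = sum(pct * multiplier) / sum(pct)
sum(pct * multiplier) = 7152
sum(pct) = 100
GFN = 7152 / 100 = 71.52

Final answer: 71.52


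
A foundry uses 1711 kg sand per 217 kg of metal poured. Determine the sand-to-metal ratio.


Formula: Sand-to-Metal Ratio = W_sand / W_metal
Ratio = 1711 kg / 217 kg = 7.8848

Final answer: 7.8848


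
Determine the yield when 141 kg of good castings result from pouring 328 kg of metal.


Formula: Casting Yield = (W_good / W_total) * 100
Yield = (141 kg / 328 kg) * 100 = 42.9878%


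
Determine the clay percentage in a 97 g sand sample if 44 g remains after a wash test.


Formula: Clay% = (W_total - W_washed) / W_total * 100
Clay mass = 97 - 44 = 53 g
Clay% = 53 / 97 * 100 = 54.6392%


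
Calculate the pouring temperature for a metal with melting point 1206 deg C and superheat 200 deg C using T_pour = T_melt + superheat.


Formula: T_pour = T_melt + Superheat
T_pour = 1206 + 200 = 1406 deg C


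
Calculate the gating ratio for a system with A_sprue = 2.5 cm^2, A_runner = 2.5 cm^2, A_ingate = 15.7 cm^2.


Sprue:Runner:Ingate = 1 : 2.5/2.5 : 15.7/2.5 = 1:1.00:6.28


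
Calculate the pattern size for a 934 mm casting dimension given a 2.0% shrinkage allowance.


Formula: L_pattern = L_casting * (1 + shrinkage_rate/100)
Shrinkage factor = 1 + 2.0/100 = 1.02
L_pattern = 934 mm * 1.02 = 952.6800 mm

952.6800 mm


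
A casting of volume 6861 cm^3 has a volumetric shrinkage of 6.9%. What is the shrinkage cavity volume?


Formula: V_shrink = V_casting * shrinkage_pct / 100
V_shrink = 6861 cm^3 * 6.9 / 100 = 473.4090 cm^3

Answer: 473.4090 cm^3


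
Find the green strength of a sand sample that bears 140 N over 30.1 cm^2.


Formula: Compressive Strength = Force / Area
Strength = 140 N / 30.1 cm^2 = 4.6512 N/cm^2

4.6512 N/cm^2


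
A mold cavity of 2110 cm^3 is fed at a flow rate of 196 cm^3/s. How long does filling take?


Formula: t_fill = V_mold / Q_flow
t = 2110 cm^3 / 196 cm^3/s = 10.7653 s

10.7653 s


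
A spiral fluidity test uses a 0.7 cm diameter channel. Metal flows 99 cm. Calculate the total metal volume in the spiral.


Formula: V = pi * (d/2)^2 * L  (cylinder volume)
Radius = 0.7/2 = 0.35 cm
V = pi * 0.35^2 * 99 = 38.0997 cm^3

38.0997 cm^3


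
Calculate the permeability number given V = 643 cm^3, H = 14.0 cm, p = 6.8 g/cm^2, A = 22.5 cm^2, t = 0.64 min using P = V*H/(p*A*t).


Formula: Permeability Number P = (V * H) / (p * A * t)
Numerator: V * H = 643 * 14.0 = 9002.0
Denominator: p * A * t = 6.8 * 22.5 * 0.64 = 97.92
P = 9002.0 / 97.92 = 91.9322

91.9322


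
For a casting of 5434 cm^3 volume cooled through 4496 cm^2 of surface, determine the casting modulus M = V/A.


Formula: Casting Modulus M = V / A
M = 5434 cm^3 / 4496 cm^2 = 1.2086 cm

1.2086 cm


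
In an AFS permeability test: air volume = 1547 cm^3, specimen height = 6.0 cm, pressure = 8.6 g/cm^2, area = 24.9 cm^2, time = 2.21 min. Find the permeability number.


Formula: Permeability Number P = (V * H) / (p * A * t)
Numerator: V * H = 1547 * 6.0 = 9282.0
Denominator: p * A * t = 8.6 * 24.9 * 2.21 = 473.2494
P = 9282.0 / 473.2494 = 19.6133


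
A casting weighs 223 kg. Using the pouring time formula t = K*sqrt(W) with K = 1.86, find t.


Formula: t = K * sqrt(W)
sqrt(W) = sqrt(223) = 14.93318
t = 1.86 * 14.93318 = 27.7757 s

Final answer: 27.7757 s


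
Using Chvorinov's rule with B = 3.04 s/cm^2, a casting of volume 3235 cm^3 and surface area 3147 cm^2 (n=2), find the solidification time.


Formula: t_s = B * (V/A)^n  (Chvorinov's rule, n=2)
Modulus M = V/A = 3235/3147 = 1.027963 cm
M^2 = 1.027963^2 = 1.056708 cm^2
t_s = 3.04 * 1.056708 = 3.2124 s
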